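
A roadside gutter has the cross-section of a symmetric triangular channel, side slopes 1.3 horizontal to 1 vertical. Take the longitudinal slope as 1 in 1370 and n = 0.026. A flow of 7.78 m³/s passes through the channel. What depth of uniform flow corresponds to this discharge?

Manning's equation rearranged: A R^(2/3) = nQ / (1·√S) = 0.026 × 7.78 / (√0.0007299) = 7.487.
At y = 1.82 m: A R^(2/3) = 3.463 — too small.
At y = 2.43 m: A R^(2/3) = 7.486 — close enough.

y_n = 2.43 m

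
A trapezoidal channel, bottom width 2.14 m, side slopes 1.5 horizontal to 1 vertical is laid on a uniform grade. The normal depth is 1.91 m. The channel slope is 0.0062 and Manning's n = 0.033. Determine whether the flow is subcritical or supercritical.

With bottom width b = 2.14 m and side slope z = 1.5: A = (b + zy)y = (2.14 + 1.5×1.91)×1.91 = 9.56 m²; P = b + 2y√(1+z²) = 2.14 + 2×1.91×1.803 = 9.027 m.
Hydraulic radius R = A/P = 9.56/9.027 = 1.059 m.
V = (1/n) R^(2/3) √S = (1/0.033) × 1.059^(2/3) × √0.0062 = 2.479 m/s. Hydraulic depth D_h = A/T = 9.56/7.87 = 1.215 m.
Froude number Fr = V/√(g·D_h) = 2.479/√(9.81×1.215) = 0.718, which is less than 1, so the flow is subcritical.

subcritical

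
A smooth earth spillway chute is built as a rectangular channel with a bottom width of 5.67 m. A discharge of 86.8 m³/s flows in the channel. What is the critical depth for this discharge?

y_c = 2.88 m

For a rectangular channel, critical depth y_c = (q²/g)^(1/3) where q = Q/b = 86.8/5.67 = 15.31 m²/s.
So y_c = (15.31²/9.81)^(1/3) = 2.88 m.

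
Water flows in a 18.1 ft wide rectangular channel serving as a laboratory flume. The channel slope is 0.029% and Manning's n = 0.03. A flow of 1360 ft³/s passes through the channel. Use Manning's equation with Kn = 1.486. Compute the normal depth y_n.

y_n = 25.2 ft

Manning's equation rearranged: A R^(2/3) = nQ / (1.486·√S) = 0.03 × 1360 / (1.486 × √0.00029) = 1612.
At y = 30.7 ft: A R^(2/3) = 2031 — high.
At y = 25.2 ft: A R^(2/3) = 1614 — matches.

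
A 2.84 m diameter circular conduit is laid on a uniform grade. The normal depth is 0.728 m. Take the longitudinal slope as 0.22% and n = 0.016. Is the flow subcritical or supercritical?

For a circular section of diameter D = 2.84 m at depth y = 0.728 m, the central angle is θ = 2 arccos(1 − 2y/D) = 2.124 rad. Then A = (D²/8)(θ − sin θ) = 1.283 m² and P = Dθ/2 = 3.015 m.
Hydraulic radius R = A/P = 1.283/3.015 = 0.4254 m.
V = (1/n) R^(2/3) √S = (1/0.016) × 0.4254^(2/3) × √0.0022 = 1.658 m/s. Hydraulic depth D_h = A/T = 1.283/2.48 = 0.5173 m.
Froude number Fr = V/√(g·D_h) = 1.658/√(9.81×0.5173) = 0.736, which is less than 1, so the flow is subcritical.

subcritical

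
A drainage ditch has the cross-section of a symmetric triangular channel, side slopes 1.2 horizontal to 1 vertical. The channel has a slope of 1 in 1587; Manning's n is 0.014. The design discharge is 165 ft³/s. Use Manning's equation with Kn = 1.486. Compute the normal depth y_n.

Manning's equation rearranged: A R^(2/3) = nQ / (1.486·√S) = 0.014 × 165 / (1.486 × √0.0006301) = 61.93.
Try y = 6.32 ft: A R^(2/3) = 86.58 — over.
Try y = 3.8 ft: A R^(2/3) = 22.3 — short.
Try y = 5.57 ft: A R^(2/3) = 61.82 — close enough.

y_n = 5.57 ft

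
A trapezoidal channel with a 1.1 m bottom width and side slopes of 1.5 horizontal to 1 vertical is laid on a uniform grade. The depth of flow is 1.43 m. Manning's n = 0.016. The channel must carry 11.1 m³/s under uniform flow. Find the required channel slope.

With bottom width b = 1.1 m and side slope z = 1.5: A = (b + zy)y = (1.1 + 1.5×1.43)×1.43 = 4.64 m²; P = b + 2y√(1+z²) = 1.1 + 2×1.43×1.803 = 6.256 m.
Hydraulic radius R = A/P = 4.64/6.256 = 0.7418 m.
From Manning's equation, S = [nQ / (1 A R^(2/3))]² = [0.016 × 11.1 / (1 × 4.64 × 0.7418^(2/3))]² = 0.00218.

S = 0.00218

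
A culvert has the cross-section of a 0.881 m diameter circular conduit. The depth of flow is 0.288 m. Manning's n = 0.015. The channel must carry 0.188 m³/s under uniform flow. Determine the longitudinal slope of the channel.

S = 0.00302

For a circular section of diameter D = 0.881 m at depth y = 0.288 m, the central angle is θ = 2 arccos(1 − 2y/D) = 2.435 rad. Then A = (D²/8)(θ − sin θ) = 0.1732 m² and P = Dθ/2 = 1.072 m.
Hydraulic radius R = A/P = 0.1732/1.072 = 0.1615 m.
From Manning's equation, S = [nQ / (1 A R^(2/3))]² = [0.015 × 0.188 / (1 × 0.1732 × 0.1615^(2/3))]² = 0.00302.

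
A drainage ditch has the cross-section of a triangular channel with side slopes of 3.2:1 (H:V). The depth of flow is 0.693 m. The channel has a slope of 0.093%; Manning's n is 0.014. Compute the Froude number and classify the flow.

subcritical

For a triangular section with side slope z = 3.2: A = zy² = 3.2×0.693² = 1.537 m²; P = 2y√(1+z²) = 2×0.693×3.353 = 4.647 m.
Hydraulic radius R = A/P = 1.537/4.647 = 0.3307 m.
V = (1/n) R^(2/3) √S = (1/0.014) × 0.3307^(2/3) × √0.00093 = 1.042 m/s. Hydraulic depth D_h = A/T = 1.537/4.435 = 0.3465 m.
Froude number Fr = V/√(g·D_h) = 1.042/√(9.81×0.3465) = 0.565, which is less than 1, so the flow is subcritical.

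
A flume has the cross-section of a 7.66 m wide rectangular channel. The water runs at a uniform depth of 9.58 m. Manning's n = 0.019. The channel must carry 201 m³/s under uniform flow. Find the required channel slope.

S = 0.000708

Flow area A = b·y = 7.66 × 9.58 = 73.38 m². Wetted perimeter P = b + 2y = 7.66 + 2×9.58 = 26.82 m.
Hydraulic radius R = A/P = 73.38/26.82 = 2.736 m.
From Manning's equation, S = [nQ / (1 A R^(2/3))]² = [0.019 × 201 / (1 × 73.38 × 2.736^(2/3))]² = 0.000708.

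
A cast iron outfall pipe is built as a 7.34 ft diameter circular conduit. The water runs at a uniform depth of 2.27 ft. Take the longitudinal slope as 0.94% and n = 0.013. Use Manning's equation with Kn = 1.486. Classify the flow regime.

For a circular section of diameter D = 7.34 ft at depth y = 2.27 ft, the central angle is θ = 2 arccos(1 − 2y/D) = 2.359 rad. Then A = (D²/8)(θ − sin θ) = 11.14 ft² and P = Dθ/2 = 8.657 ft.
Hydraulic radius R = A/P = 11.14/8.657 = 1.286 ft.
V = (1.486/n) R^(2/3) √S = (1.486/0.013) × 1.286^(2/3) × √0.0094 = 13.11 ft/s. Hydraulic depth D_h = A/T = 11.14/6.785 = 1.641 ft.
Froude number Fr = V/√(g·D_h) = 13.11/√(32.2×1.641) = 1.8, which is greater than 1, so the flow is supercritical.

supercritical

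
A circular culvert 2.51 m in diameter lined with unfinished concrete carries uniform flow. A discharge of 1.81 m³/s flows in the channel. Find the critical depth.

At critical depth, Q² T / (g A³) = 1, i.e. A³/T = Q²/g = 1.81²/9.81 = 0.334.
At y = 0.452 m: A³/T = 0.1154 — too small.
At y = 0.724 m: A³/T = 0.7264 — too large.
At y = 0.593 m: A³/T = 0.334 — close enough.

y_c = 0.593 m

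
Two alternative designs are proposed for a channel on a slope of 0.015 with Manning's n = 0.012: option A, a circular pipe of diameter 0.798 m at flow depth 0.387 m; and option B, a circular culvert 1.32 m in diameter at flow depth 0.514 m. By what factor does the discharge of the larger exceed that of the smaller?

2.59

Channel A: For a circular section of diameter D = 0.798 m at depth y = 0.387 m, the central angle is θ = 2 arccos(1 − 2y/D) = 3.081 rad. Then A = (D²/8)(θ − sin θ) = 0.2405 m² and P = Dθ/2 = 1.229 m. Hydraulic radius R = A/P = 0.2405/1.229 = 0.1956 m. Q_A = (1/0.012)·0.2405·0.1956^(2/3)·√0.015 = 0.8271 m³/s.
Channel B: For a circular section of diameter D = 1.32 m at depth y = 0.514 m, the central angle is θ = 2 arccos(1 − 2y/D) = 2.695 rad. Then A = (D²/8)(θ − sin θ) = 0.4931 m² and P = Dθ/2 = 1.779 m. Hydraulic radius R = A/P = 0.4931/1.779 = 0.2772 m. Q_B = (1/0.012)·0.4931·0.2772^(2/3)·√0.015 = 2.139 m³/s.
The larger discharge is 2.139 m³/s and the smaller is 0.8271 m³/s; the ratio is 2.59.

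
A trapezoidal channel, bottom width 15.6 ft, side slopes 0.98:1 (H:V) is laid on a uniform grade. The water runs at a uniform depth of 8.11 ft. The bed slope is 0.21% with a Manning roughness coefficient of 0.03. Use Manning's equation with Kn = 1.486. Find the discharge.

Q = 1260 ft³/s

With bottom width b = 15.6 ft and side slope z = 0.98: A = (b + zy)y = (15.6 + 0.98×8.11)×8.11 = 191 ft²; P = b + 2y√(1+z²) = 15.6 + 2×8.11×1.4 = 38.31 ft.
Hydraulic radius R = A/P = 191/38.31 = 4.985 ft.
Manning's equation: Q = (1.486/n) A R^(2/3) S^(1/2) = (1.486/0.03) × 191 × 4.985^(2/3) × 0.0021^(1/2) = 1260 ft³/s.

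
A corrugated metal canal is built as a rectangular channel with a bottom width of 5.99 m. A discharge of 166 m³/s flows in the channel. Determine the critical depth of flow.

For a rectangular channel, critical depth y_c = (q²/g)^(1/3) where q = Q/b = 166/5.99 = 27.71 m²/s.
So y_c = (27.71²/9.81)^(1/3) = 4.28 m.

y_c = 4.28 m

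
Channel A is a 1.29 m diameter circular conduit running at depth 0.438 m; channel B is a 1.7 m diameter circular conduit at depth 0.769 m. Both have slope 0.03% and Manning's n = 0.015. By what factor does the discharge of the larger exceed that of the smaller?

3.53

Channel A: For a circular section of diameter D = 1.29 m at depth y = 0.438 m, the central angle is θ = 2 arccos(1 − 2y/D) = 2.488 rad. Then A = (D²/8)(θ − sin θ) = 0.3911 m² and P = Dθ/2 = 1.605 m. Hydraulic radius R = A/P = 0.3911/1.605 = 0.2437 m. Q_A = (1/0.015)·0.3911·0.2437^(2/3)·√0.0003 = 0.1762 m³/s.
Channel B: For a circular section of diameter D = 1.7 m at depth y = 0.769 m, the central angle is θ = 2 arccos(1 − 2y/D) = 2.951 rad. Then A = (D²/8)(θ − sin θ) = 0.9974 m² and P = Dθ/2 = 2.508 m. Hydraulic radius R = A/P = 0.9974/2.508 = 0.3977 m. Q_B = (1/0.015)·0.9974·0.3977^(2/3)·√0.0003 = 0.6228 m³/s.
The larger discharge is 0.6228 m³/s and the smaller is 0.1762 m³/s; the ratio is 3.53.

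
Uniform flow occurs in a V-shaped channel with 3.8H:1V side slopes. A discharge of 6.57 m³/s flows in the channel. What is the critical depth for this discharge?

At critical depth, Q² T / (g A³) = 1, i.e. A³/T = Q²/g = 6.57²/9.81 = 4.4.
Trying y = 0.728 m: A³/T = 1.476 — short.
Trying y = 1.04 m: A³/T = 8.784 — over.
Trying y = 0.906 m: A³/T = 4.407 — matches.

y_c = 0.906 m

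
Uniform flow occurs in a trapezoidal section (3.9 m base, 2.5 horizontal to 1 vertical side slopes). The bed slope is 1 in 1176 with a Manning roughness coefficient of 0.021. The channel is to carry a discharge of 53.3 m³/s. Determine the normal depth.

y_n = 2.69 m

Manning's equation rearranged: A R^(2/3) = nQ / (1·√S) = 0.021 × 53.3 / (√0.0008503) = 38.38.
Try y = 2.93 m: A R^(2/3) = 46.32 — over.
Try y = 2.01 m: A R^(2/3) = 20.46 — short.
Try y = 2.69 m: A R^(2/3) = 38.35 — ≈ 38.38.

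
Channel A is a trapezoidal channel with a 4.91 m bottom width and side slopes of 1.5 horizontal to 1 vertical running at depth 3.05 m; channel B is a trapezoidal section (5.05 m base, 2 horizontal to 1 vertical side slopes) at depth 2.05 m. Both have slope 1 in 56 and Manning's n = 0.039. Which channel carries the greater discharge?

Channel A: With bottom width b = 4.91 m and side slope z = 1.5: A = (b + zy)y = (4.91 + 1.5×3.05)×3.05 = 28.93 m²; P = b + 2y√(1+z²) = 4.91 + 2×3.05×1.803 = 15.91 m. Hydraulic radius R = A/P = 28.93/15.91 = 1.819 m. Q_A = (1/0.039)·28.93·1.819^(2/3)·√0.01786 = 147.7 m³/s.
Channel B: With bottom width b = 5.05 m and side slope z = 2: A = (b + zy)y = (5.05 + 2×2.05)×2.05 = 18.76 m²; P = b + 2y√(1+z²) = 5.05 + 2×2.05×2.236 = 14.22 m. Hydraulic radius R = A/P = 18.76/14.22 = 1.319 m. Q_B = (1/0.039)·18.76·1.319^(2/3)·√0.01786 = 77.31 m³/s.
Q_A = 147.7 m³/s vs Q_B = 77.31 m³/s, so channel A carries more.

channel A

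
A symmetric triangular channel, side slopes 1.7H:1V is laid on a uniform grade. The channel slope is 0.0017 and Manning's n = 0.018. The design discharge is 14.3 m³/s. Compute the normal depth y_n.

y_n = 2.01 m

Manning's equation rearranged: A R^(2/3) = nQ / (1·√S) = 0.018 × 14.3 / (√0.0017) = 6.243.
Trying y = 1.46 m: A R^(2/3) = 2.661 — too small.
Trying y = 2.42 m: A R^(2/3) = 10.24 — too large.
Trying y = 2.01 m: A R^(2/3) = 6.241 — ≈ 6.243.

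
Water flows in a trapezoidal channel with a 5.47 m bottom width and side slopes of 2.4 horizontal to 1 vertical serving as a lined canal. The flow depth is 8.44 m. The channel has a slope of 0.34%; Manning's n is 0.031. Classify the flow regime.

subcritical

With bottom width b = 5.47 m and side slope z = 2.4: A = (b + zy)y = (5.47 + 2.4×8.44)×8.44 = 217.1 m²; P = b + 2y√(1+z²) = 5.47 + 2×8.44×2.6 = 49.36 m.
Hydraulic radius R = A/P = 217.1/49.36 = 4.399 m.
V = (1/n) R^(2/3) √S = (1/0.031) × 4.399^(2/3) × √0.0034 = 5.05 m/s. Hydraulic depth D_h = A/T = 217.1/45.98 = 4.722 m.
Froude number Fr = V/√(g·D_h) = 5.05/√(9.81×4.722) = 0.742, which is less than 1, so the flow is subcritical.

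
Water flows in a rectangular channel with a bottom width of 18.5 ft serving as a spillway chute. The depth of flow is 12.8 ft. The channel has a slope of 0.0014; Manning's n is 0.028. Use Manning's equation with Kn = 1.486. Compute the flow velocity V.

Flow area A = b·y = 18.5 × 12.8 = 236.8 ft². Wetted perimeter P = b + 2y = 18.5 + 2×12.8 = 44.1 ft.
Hydraulic radius R = A/P = 236.8/44.1 = 5.37 ft.
From Manning's equation, V = (1.486/n) R^(2/3) S^(1/2) = (1.486/0.028) × 5.37^(2/3) × 0.0014^(1/2) = 6.09 ft/s.

V = 6.09 ft/s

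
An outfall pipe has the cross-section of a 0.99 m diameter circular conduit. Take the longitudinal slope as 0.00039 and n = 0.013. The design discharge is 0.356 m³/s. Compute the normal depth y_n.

y_n = 0.653 m

Manning's equation rearranged: A R^(2/3) = nQ / (1·√S) = 0.013 × 0.356 / (√0.00039) = 0.2343.
Try y = 0.479 m: A R^(2/3) = 0.1434 — short.
Try y = 0.721 m: A R^(2/3) = 0.2671 — over.
Try y = 0.653 m: A R^(2/3) = 0.2343 — close enough.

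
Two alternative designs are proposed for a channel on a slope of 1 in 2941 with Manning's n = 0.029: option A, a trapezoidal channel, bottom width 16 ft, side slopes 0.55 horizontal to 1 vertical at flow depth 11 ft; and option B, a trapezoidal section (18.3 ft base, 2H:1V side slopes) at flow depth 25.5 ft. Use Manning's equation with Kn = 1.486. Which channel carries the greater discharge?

Channel A: With bottom width b = 16 ft and side slope z = 0.55: A = (b + zy)y = (16 + 0.55×11)×11 = 242.6 ft²; P = b + 2y√(1+z²) = 16 + 2×11×1.141 = 41.11 ft. Hydraulic radius R = A/P = 242.6/41.11 = 5.9 ft. Q_A = (1.486/0.029)·242.6·5.9^(2/3)·√0.00034 = 748.3 ft³/s.
Channel B: With bottom width b = 18.3 ft and side slope z = 2: A = (b + zy)y = (18.3 + 2×25.5)×25.5 = 1767 ft²; P = b + 2y√(1+z²) = 18.3 + 2×25.5×2.236 = 132.3 ft. Hydraulic radius R = A/P = 1767/132.3 = 13.35 ft. Q_B = (1.486/0.029)·1767·13.35^(2/3)·√0.00034 = 9398 ft³/s.
Q_A = 748.3 ft³/s vs Q_B = 9398 ft³/s, so channel B carries more.

channel B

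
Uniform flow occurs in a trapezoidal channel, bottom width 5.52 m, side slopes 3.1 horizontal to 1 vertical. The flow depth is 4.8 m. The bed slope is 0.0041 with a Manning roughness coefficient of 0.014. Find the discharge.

With bottom width b = 5.52 m and side slope z = 3.1: A = (b + zy)y = (5.52 + 3.1×4.8)×4.8 = 97.92 m²; P = b + 2y√(1+z²) = 5.52 + 2×4.8×3.257 = 36.79 m.
Hydraulic radius R = A/P = 97.92/36.79 = 2.662 m.
Manning's equation: Q = (1/n) A R^(2/3) S^(1/2) = (1/0.014) × 97.92 × 2.662^(2/3) × 0.0041^(1/2) = 860 m³/s.

Q = 860 m³/s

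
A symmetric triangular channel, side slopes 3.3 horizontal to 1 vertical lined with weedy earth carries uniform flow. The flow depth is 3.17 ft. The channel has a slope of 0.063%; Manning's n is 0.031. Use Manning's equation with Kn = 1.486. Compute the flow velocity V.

V = 1.59 ft/s

For a triangular section with side slope z = 3.3: A = zy² = 3.3×3.17² = 33.16 ft²; P = 2y√(1+z²) = 2×3.17×3.448 = 21.86 ft.
Hydraulic radius R = A/P = 33.16/21.86 = 1.517 ft.
From Manning's equation, V = (1.486/n) R^(2/3) S^(1/2) = (1.486/0.031) × 1.517^(2/3) × 0.00063^(1/2) = 1.59 ft/s.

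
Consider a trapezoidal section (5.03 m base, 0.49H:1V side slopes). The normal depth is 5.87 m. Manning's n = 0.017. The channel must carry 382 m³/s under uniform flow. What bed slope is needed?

S = 0.00558

With bottom width b = 5.03 m and side slope z = 0.49: A = (b + zy)y = (5.03 + 0.49×5.87)×5.87 = 46.41 m²; P = b + 2y√(1+z²) = 5.03 + 2×5.87×1.114 = 18.1 m.
Hydraulic radius R = A/P = 46.41/18.1 = 2.564 m.
From Manning's equation, S = [nQ / (1 A R^(2/3))]² = [0.017 × 382 / (1 × 46.41 × 2.564^(2/3))]² = 0.00558.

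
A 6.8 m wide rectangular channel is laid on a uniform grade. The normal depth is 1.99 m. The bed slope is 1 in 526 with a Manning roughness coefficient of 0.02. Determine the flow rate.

Q = 34.3 m³/s

Flow area A = b·y = 6.8 × 1.99 = 13.53 m². Wetted perimeter P = b + 2y = 6.8 + 2×1.99 = 10.78 m.
Hydraulic radius R = A/P = 13.53/10.78 = 1.255 m.
Manning's equation: Q = (1/n) A R^(2/3) S^(1/2) = (1/0.02) × 13.53 × 1.255^(2/3) × 0.001901^(1/2) = 34.3 m³/s.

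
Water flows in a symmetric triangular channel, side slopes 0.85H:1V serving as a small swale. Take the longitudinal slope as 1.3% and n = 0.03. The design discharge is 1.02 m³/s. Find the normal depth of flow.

Manning's equation rearranged: A R^(2/3) = nQ / (1·√S) = 0.03 × 1.02 / (√0.013) = 0.2684.
Trying y = 1 m: A R^(2/3) = 0.4008 — over.
Trying y = 0.74 m: A R^(2/3) = 0.1796 — short.
Trying y = 0.86 m: A R^(2/3) = 0.2681 — matches.

y_n = 0.86 m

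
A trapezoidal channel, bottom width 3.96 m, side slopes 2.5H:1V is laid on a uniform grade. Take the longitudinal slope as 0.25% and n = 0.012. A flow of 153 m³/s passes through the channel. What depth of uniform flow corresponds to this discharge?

Manning's equation rearranged: A R^(2/3) = nQ / (1·√S) = 0.012 × 153 / (√0.0025) = 36.72.
Try y = 2.15 m: A R^(2/3) = 23.8 — too small.
Try y = 2.89 m: A R^(2/3) = 45.24 — too large.
Try y = 2.63 m: A R^(2/3) = 36.77 — matches.

y_n = 2.63 m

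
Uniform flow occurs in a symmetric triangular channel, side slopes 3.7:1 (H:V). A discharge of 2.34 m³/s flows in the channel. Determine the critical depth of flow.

y_c = 0.606 m

At critical depth, Q² T / (g A³) = 1, i.e. A³/T = Q²/g = 2.34²/9.81 = 0.5582.
Try y = 0.443 m: A³/T = 0.1168 — too small.
Try y = 0.606 m: A³/T = 0.5594 — ≈ 0.5582.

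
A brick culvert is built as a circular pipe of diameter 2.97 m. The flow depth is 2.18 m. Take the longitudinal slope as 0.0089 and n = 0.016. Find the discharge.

Q = 29.8 m³/s

For a circular section of diameter D = 2.97 m at depth y = 2.18 m, the central angle is θ = 2 arccos(1 − 2y/D) = 4.116 rad. Then A = (D²/8)(θ − sin θ) = 5.45 m² and P = Dθ/2 = 6.112 m.
Hydraulic radius R = A/P = 5.45/6.112 = 0.8917 m.
Manning's equation: Q = (1/n) A R^(2/3) S^(1/2) = (1/0.016) × 5.45 × 0.8917^(2/3) × 0.0089^(1/2) = 29.8 m³/s.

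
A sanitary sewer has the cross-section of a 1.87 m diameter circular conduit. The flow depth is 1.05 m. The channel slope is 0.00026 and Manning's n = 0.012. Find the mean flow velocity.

For a circular section of diameter D = 1.87 m at depth y = 1.05 m, the central angle is θ = 2 arccos(1 − 2y/D) = 3.388 rad. Then A = (D²/8)(θ − sin θ) = 1.588 m² and P = Dθ/2 = 3.168 m.
Hydraulic radius R = A/P = 1.588/3.168 = 0.5012 m.
From Manning's equation, V = (1/n) R^(2/3) S^(1/2) = (1/0.012) × 0.5012^(2/3) × 0.00026^(1/2) = 0.848 m/s.

V = 0.848 m/s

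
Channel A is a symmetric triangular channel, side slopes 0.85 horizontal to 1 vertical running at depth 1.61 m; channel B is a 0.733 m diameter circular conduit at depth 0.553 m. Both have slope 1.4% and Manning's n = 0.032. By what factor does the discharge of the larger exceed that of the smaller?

11.4

Channel A: For a triangular section with side slope z = 0.85: A = zy² = 0.85×1.61² = 2.203 m²; P = 2y√(1+z²) = 2×1.61×1.312 = 4.226 m. Hydraulic radius R = A/P = 2.203/4.226 = 0.5214 m. Q_A = (1/0.032)·2.203·0.5214^(2/3)·√0.014 = 5.277 m³/s.
Channel B: For a circular section of diameter D = 0.733 m at depth y = 0.553 m, the central angle is θ = 2 arccos(1 − 2y/D) = 4.209 rad. Then A = (D²/8)(θ − sin θ) = 0.3415 m² and P = Dθ/2 = 1.543 m. Hydraulic radius R = A/P = 0.3415/1.543 = 0.2214 m. Q_B = (1/0.032)·0.3415·0.2214^(2/3)·√0.014 = 0.4622 m³/s.
The larger discharge is 5.277 m³/s and the smaller is 0.4622 m³/s; the ratio is 11.4.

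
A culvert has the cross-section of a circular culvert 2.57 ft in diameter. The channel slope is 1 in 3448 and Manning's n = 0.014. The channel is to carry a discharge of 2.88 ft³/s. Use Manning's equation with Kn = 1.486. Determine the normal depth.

y_n = 1.15 ft

Manning's equation rearranged: A R^(2/3) = nQ / (1.486·√S) = 0.014 × 2.88 / (1.486 × √0.00029) = 1.593.
Trying y = 0.904 ft: A R^(2/3) = 1.025 — low.
Trying y = 1.33 ft: A R^(2/3) = 2.047 — high.
Trying y = 1.15 ft: A R^(2/3) = 1.593 — ≈ 1.593.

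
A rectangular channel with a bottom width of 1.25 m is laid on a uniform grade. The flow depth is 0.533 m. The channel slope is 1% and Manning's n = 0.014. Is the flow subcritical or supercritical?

supercritical

Flow area A = b·y = 1.25 × 0.533 = 0.6663 m². Wetted perimeter P = b + 2y = 1.25 + 2×0.533 = 2.316 m.
Hydraulic radius R = A/P = 0.6663/2.316 = 0.2877 m.
V = (1/n) R^(2/3) √S = (1/0.014) × 0.2877^(2/3) × √0.01 = 3.113 m/s. Hydraulic depth D_h = A/T = 0.6663/1.25 = 0.533 m.
Froude number Fr = V/√(g·D_h) = 3.113/√(9.81×0.533) = 1.36, which is greater than 1, so the flow is supercritical.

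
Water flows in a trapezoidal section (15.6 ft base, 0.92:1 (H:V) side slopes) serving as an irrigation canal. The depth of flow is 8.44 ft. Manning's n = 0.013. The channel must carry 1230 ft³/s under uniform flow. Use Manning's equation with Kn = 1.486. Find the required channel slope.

S = 0.000338

With bottom width b = 15.6 ft and side slope z = 0.92: A = (b + zy)y = (15.6 + 0.92×8.44)×8.44 = 197.2 ft²; P = b + 2y√(1+z²) = 15.6 + 2×8.44×1.359 = 38.54 ft.
Hydraulic radius R = A/P = 197.2/38.54 = 5.117 ft.
From Manning's equation, S = [nQ / (1.486 A R^(2/3))]² = [0.013 × 1230 / (1.486 × 197.2 × 5.117^(2/3))]² = 0.000338.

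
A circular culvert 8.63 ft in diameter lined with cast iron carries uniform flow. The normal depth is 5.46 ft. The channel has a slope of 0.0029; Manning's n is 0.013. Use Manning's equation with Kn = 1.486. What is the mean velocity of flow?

For a circular section of diameter D = 8.63 ft at depth y = 5.46 ft, the central angle is θ = 2 arccos(1 − 2y/D) = 3.679 rad. Then A = (D²/8)(θ − sin θ) = 39.01 ft² and P = Dθ/2 = 15.87 ft.
Hydraulic radius R = A/P = 39.01/15.87 = 2.458 ft.
From Manning's equation, V = (1.486/n) R^(2/3) S^(1/2) = (1.486/0.013) × 2.458^(2/3) × 0.0029^(1/2) = 11.2 ft/s.

V = 11.2 ft/s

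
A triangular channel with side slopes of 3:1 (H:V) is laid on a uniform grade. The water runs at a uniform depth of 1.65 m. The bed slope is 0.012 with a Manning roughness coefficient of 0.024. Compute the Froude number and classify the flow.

For a triangular section with side slope z = 3: A = zy² = 3×1.65² = 8.167 m²; P = 2y√(1+z²) = 2×1.65×3.162 = 10.44 m.
Hydraulic radius R = A/P = 8.167/10.44 = 0.7827 m.
V = (1/n) R^(2/3) √S = (1/0.024) × 0.7827^(2/3) × √0.012 = 3.876 m/s. Hydraulic depth D_h = A/T = 8.167/9.9 = 0.825 m.
Froude number Fr = V/√(g·D_h) = 3.876/√(9.81×0.825) = 1.36, which is greater than 1, so the flow is supercritical.

supercritical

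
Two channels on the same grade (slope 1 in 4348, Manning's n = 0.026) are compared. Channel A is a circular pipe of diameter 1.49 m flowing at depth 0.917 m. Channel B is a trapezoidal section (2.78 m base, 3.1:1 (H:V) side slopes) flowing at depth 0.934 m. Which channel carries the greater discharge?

channel B

Channel A: For a circular section of diameter D = 1.49 m at depth y = 0.917 m, the central angle is θ = 2 arccos(1 − 2y/D) = 3.608 rad. Then A = (D²/8)(θ − sin θ) = 1.126 m² and P = Dθ/2 = 2.688 m. Hydraulic radius R = A/P = 1.126/2.688 = 0.4189 m. Q_A = (1/0.026)·1.126·0.4189^(2/3)·√0.00023 = 0.3676 m³/s.
Channel B: With bottom width b = 2.78 m and side slope z = 3.1: A = (b + zy)y = (2.78 + 3.1×0.934)×0.934 = 5.301 m²; P = b + 2y√(1+z²) = 2.78 + 2×0.934×3.257 = 8.865 m. Hydraulic radius R = A/P = 5.301/8.865 = 0.598 m. Q_B = (1/0.026)·5.301·0.598^(2/3)·√0.00023 = 2.195 m³/s.
Q_A = 0.3676 m³/s vs Q_B = 2.195 m³/s, so channel B carries more.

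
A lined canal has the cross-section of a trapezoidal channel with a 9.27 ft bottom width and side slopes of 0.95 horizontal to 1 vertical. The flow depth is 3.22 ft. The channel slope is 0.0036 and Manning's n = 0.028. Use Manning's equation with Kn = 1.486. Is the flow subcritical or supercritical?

subcritical

With bottom width b = 9.27 ft and side slope z = 0.95: A = (b + zy)y = (9.27 + 0.95×3.22)×3.22 = 39.7 ft²; P = b + 2y√(1+z²) = 9.27 + 2×3.22×1.379 = 18.15 ft.
Hydraulic radius R = A/P = 39.7/18.15 = 2.187 ft.
V = (1.486/n) R^(2/3) √S = (1.486/0.028) × 2.187^(2/3) × √0.0036 = 5.365 ft/s. Hydraulic depth D_h = A/T = 39.7/15.39 = 2.58 ft.
Froude number Fr = V/√(g·D_h) = 5.365/√(32.2×2.58) = 0.589, which is less than 1, so the flow is subcritical.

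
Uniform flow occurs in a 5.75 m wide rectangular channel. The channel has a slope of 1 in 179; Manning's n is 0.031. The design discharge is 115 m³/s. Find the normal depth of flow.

y_n = 5.44 m

Manning's equation rearranged: A R^(2/3) = nQ / (1·√S) = 0.031 × 115 / (√0.005587) = 47.7.
At y = 4.27 m: A R^(2/3) = 35.22 — short.
At y = 6.67 m: A R^(2/3) = 61.06 — over.
At y = 5.44 m: A R^(2/3) = 47.66 — ≈ 47.7.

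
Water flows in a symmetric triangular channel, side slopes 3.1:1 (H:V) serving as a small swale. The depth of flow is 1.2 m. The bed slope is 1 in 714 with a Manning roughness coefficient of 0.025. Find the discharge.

For a triangular section with side slope z = 3.1: A = zy² = 3.1×1.2² = 4.464 m²; P = 2y√(1+z²) = 2×1.2×3.257 = 7.818 m.
Hydraulic radius R = A/P = 4.464/7.818 = 0.571 m.
Manning's equation: Q = (1/n) A R^(2/3) S^(1/2) = (1/0.025) × 4.464 × 0.571^(2/3) × 0.001401^(1/2) = 4.6 m³/s.

Q = 4.6 m³/s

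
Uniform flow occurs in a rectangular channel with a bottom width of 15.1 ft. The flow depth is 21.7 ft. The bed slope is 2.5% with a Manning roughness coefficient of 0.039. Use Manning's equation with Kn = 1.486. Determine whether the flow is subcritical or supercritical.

Flow area A = b·y = 15.1 × 21.7 = 327.7 ft². Wetted perimeter P = b + 2y = 15.1 + 2×21.7 = 58.5 ft.
Hydraulic radius R = A/P = 327.7/58.5 = 5.601 ft.
V = (1.486/n) R^(2/3) √S = (1.486/0.039) × 5.601^(2/3) × √0.025 = 19 ft/s. Hydraulic depth D_h = A/T = 327.7/15.1 = 21.7 ft.
Froude number Fr = V/√(g·D_h) = 19/√(32.2×21.7) = 0.719, which is less than 1, so the flow is subcritical.

subcritical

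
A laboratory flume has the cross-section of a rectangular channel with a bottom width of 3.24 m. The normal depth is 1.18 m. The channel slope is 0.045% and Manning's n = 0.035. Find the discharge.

Q = 1.8 m³/s

Flow area A = b·y = 3.24 × 1.18 = 3.823 m². Wetted perimeter P = b + 2y = 3.24 + 2×1.18 = 5.6 m.
Hydraulic radius R = A/P = 3.823/5.6 = 0.6827 m.
Manning's equation: Q = (1/n) A R^(2/3) S^(1/2) = (1/0.035) × 3.823 × 0.6827^(2/3) × 0.00045^(1/2) = 1.8 m³/s.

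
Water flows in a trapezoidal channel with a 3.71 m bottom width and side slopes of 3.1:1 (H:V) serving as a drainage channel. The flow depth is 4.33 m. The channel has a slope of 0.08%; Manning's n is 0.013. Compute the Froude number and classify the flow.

subcritical

With bottom width b = 3.71 m and side slope z = 3.1: A = (b + zy)y = (3.71 + 3.1×4.33)×4.33 = 74.19 m²; P = b + 2y√(1+z²) = 3.71 + 2×4.33×3.257 = 31.92 m.
Hydraulic radius R = A/P = 74.19/31.92 = 2.324 m.
V = (1/n) R^(2/3) √S = (1/0.013) × 2.324^(2/3) × √0.0008 = 3.818 m/s. Hydraulic depth D_h = A/T = 74.19/30.56 = 2.428 m.
Froude number Fr = V/√(g·D_h) = 3.818/√(9.81×2.428) = 0.782, which is less than 1, so the flow is subcritical.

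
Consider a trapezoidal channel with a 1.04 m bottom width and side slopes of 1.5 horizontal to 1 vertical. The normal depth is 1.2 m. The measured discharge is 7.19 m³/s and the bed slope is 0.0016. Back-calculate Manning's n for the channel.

With bottom width b = 1.04 m and side slope z = 1.5: A = (b + zy)y = (1.04 + 1.5×1.2)×1.2 = 3.408 m²; P = b + 2y√(1+z²) = 1.04 + 2×1.2×1.803 = 5.367 m.
Hydraulic radius R = A/P = 3.408/5.367 = 0.635 m.
Rearranging Manning's equation: n = (1/Q) A R^(2/3) S^(1/2) = (1/7.19) × 3.408 × 0.635^(2/3) × √0.0016 = 0.014.

n = 0.014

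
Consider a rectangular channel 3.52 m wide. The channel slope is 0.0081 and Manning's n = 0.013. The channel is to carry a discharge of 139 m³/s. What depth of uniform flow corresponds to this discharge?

y_n = 4.82 m

Manning's equation rearranged: A R^(2/3) = nQ / (1·√S) = 0.013 × 139 / (√0.0081) = 20.08.
At y = 5.91 m: A R^(2/3) = 25.49 — high.
At y = 4.21 m: A R^(2/3) = 17.11 — low.
At y = 4.82 m: A R^(2/3) = 20.1 — matches.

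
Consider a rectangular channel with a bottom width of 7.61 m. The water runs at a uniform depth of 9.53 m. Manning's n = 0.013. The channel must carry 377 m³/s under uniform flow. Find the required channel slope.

S = 0.0012

Flow area A = b·y = 7.61 × 9.53 = 72.52 m². Wetted perimeter P = b + 2y = 7.61 + 2×9.53 = 26.67 m.
Hydraulic radius R = A/P = 72.52/26.67 = 2.719 m.
From Manning's equation, S = [nQ / (1 A R^(2/3))]² = [0.013 × 377 / (1 × 72.52 × 2.719^(2/3))]² = 0.0012.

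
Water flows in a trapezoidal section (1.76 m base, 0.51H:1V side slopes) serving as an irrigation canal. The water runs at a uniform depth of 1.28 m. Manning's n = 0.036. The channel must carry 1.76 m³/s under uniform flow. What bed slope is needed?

With bottom width b = 1.76 m and side slope z = 0.51: A = (b + zy)y = (1.76 + 0.51×1.28)×1.28 = 3.088 m²; P = b + 2y√(1+z²) = 1.76 + 2×1.28×1.123 = 4.634 m.
Hydraulic radius R = A/P = 3.088/4.634 = 0.6665 m.
From Manning's equation, S = [nQ / (1 A R^(2/3))]² = [0.036 × 1.76 / (1 × 3.088 × 0.6665^(2/3))]² = 0.000723.

S = 0.000723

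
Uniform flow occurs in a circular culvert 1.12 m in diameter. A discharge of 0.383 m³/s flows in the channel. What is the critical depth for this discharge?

y_c = 0.336 m

At critical depth, Q² T / (g A³) = 1, i.e. A³/T = Q²/g = 0.383²/9.81 = 0.01495.
Try y = 0.241 m: A³/T = 0.004102 — too small.
Try y = 0.411 m: A³/T = 0.0326 — too large.
Try y = 0.336 m: A³/T = 0.01496 — ≈ 0.01495.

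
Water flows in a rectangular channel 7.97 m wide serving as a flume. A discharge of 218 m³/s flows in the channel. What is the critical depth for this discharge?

For a rectangular channel, critical depth y_c = (q²/g)^(1/3) where q = Q/b = 218/7.97 = 27.35 m²/s.
So y_c = (27.35²/9.81)^(1/3) = 4.24 m.

y_c = 4.24 m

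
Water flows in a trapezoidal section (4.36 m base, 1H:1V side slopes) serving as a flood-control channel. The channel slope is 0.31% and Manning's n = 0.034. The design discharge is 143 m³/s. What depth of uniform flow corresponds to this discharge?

Manning's equation rearranged: A R^(2/3) = nQ / (1·√S) = 0.034 × 143 / (√0.0031) = 87.32.
Trying y = 4.27 m: A R^(2/3) = 63.12 — low.
Trying y = 5.77 m: A R^(2/3) = 116.8 — high.
Trying y = 5.01 m: A R^(2/3) = 87.24 — ≈ 87.32.

y_n = 5.01 m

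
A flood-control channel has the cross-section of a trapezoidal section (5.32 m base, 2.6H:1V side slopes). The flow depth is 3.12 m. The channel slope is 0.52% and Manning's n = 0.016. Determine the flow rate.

With bottom width b = 5.32 m and side slope z = 2.6: A = (b + zy)y = (5.32 + 2.6×3.12)×3.12 = 41.91 m²; P = b + 2y√(1+z²) = 5.32 + 2×3.12×2.786 = 22.7 m.
Hydraulic radius R = A/P = 41.91/22.7 = 1.846 m.
Manning's equation: Q = (1/n) A R^(2/3) S^(1/2) = (1/0.016) × 41.91 × 1.846^(2/3) × 0.0052^(1/2) = 284 m³/s.

Q = 284 m³/s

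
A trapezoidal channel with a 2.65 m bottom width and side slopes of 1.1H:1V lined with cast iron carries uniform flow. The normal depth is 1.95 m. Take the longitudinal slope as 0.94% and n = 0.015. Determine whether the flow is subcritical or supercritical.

supercritical

With bottom width b = 2.65 m and side slope z = 1.1: A = (b + zy)y = (2.65 + 1.1×1.95)×1.95 = 9.35 m²; P = b + 2y√(1+z²) = 2.65 + 2×1.95×1.487 = 8.448 m.
Hydraulic radius R = A/P = 9.35/8.448 = 1.107 m.
V = (1/n) R^(2/3) √S = (1/0.015) × 1.107^(2/3) × √0.0094 = 6.916 m/s. Hydraulic depth D_h = A/T = 9.35/6.94 = 1.347 m.
Froude number Fr = V/√(g·D_h) = 6.916/√(9.81×1.347) = 1.9, which is greater than 1, so the flow is supercritical.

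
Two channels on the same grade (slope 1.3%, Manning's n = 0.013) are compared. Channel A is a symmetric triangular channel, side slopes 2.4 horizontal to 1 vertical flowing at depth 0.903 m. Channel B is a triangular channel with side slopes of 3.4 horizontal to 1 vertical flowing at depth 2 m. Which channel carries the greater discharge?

channel B

Channel A: For a triangular section with side slope z = 2.4: A = zy² = 2.4×0.903² = 1.957 m²; P = 2y√(1+z²) = 2×0.903×2.6 = 4.696 m. Hydraulic radius R = A/P = 1.957/4.696 = 0.4168 m. Q_A = (1/0.013)·1.957·0.4168^(2/3)·√0.013 = 9.577 m³/s.
Channel B: For a triangular section with side slope z = 3.4: A = zy² = 3.4×2² = 13.6 m²; P = 2y√(1+z²) = 2×2×3.544 = 14.18 m. Hydraulic radius R = A/P = 13.6/14.18 = 0.9594 m. Q_B = (1/0.013)·13.6·0.9594^(2/3)·√0.013 = 116 m³/s.
Q_A = 9.577 m³/s vs Q_B = 116 m³/s, so channel B carries more.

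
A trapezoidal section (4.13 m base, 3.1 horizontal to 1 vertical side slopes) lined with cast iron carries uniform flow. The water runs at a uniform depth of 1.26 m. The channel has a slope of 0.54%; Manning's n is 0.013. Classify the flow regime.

With bottom width b = 4.13 m and side slope z = 3.1: A = (b + zy)y = (4.13 + 3.1×1.26)×1.26 = 10.13 m²; P = b + 2y√(1+z²) = 4.13 + 2×1.26×3.257 = 12.34 m.
Hydraulic radius R = A/P = 10.13/12.34 = 0.8206 m.
V = (1/n) R^(2/3) √S = (1/0.013) × 0.8206^(2/3) × √0.0054 = 4.955 m/s. Hydraulic depth D_h = A/T = 10.13/11.94 = 0.8479 m.
Froude number Fr = V/√(g·D_h) = 4.955/√(9.81×0.8479) = 1.72, which is greater than 1, so the flow is supercritical.

supercritical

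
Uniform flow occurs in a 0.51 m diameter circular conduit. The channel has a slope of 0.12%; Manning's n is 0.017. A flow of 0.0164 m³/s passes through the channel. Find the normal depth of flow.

y_n = 0.136 m

Manning's equation rearranged: A R^(2/3) = nQ / (1·√S) = 0.017 × 0.0164 / (√0.0012) = 0.008048.
Try y = 0.149 m: A R^(2/3) = 0.009626 — too large.
Try y = 0.0947 m: A R^(2/3) = 0.003897 — too small.
Try y = 0.136 m: A R^(2/3) = 0.008052 — matches.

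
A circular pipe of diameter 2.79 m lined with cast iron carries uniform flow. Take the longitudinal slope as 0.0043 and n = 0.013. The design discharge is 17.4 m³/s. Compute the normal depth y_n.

y_n = 1.75 m

Manning's equation rearranged: A R^(2/3) = nQ / (1·√S) = 0.013 × 17.4 / (√0.0043) = 3.45.
Try y = 1.91 m: A R^(2/3) = 3.909 — high.
Try y = 1.28 m: A R^(2/3) = 2.072 — low.
Try y = 1.75 m: A R^(2/3) = 3.454 — matches.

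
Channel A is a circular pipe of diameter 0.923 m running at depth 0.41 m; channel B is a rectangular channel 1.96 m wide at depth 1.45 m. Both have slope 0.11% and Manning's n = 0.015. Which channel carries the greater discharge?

Channel A: For a circular section of diameter D = 0.923 m at depth y = 0.41 m, the central angle is θ = 2 arccos(1 − 2y/D) = 2.918 rad. Then A = (D²/8)(θ − sin θ) = 0.2871 m² and P = Dθ/2 = 1.347 m. Hydraulic radius R = A/P = 0.2871/1.347 = 0.2132 m. Q_A = (1/0.015)·0.2871·0.2132^(2/3)·√0.0011 = 0.2266 m³/s.
Channel B: Flow area A = b·y = 1.96 × 1.45 = 2.842 m². Wetted perimeter P = b + 2y = 1.96 + 2×1.45 = 4.86 m. Hydraulic radius R = A/P = 2.842/4.86 = 0.5848 m. Q_B = (1/0.015)·2.842·0.5848^(2/3)·√0.0011 = 4.394 m³/s.
Q_A = 0.2266 m³/s vs Q_B = 4.394 m³/s, so channel B carries more.

channel B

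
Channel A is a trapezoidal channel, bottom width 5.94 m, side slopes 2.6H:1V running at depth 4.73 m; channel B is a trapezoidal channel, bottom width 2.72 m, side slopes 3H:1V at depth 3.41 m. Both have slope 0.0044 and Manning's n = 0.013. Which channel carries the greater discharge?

channel A

Channel A: With bottom width b = 5.94 m and side slope z = 2.6: A = (b + zy)y = (5.94 + 2.6×4.73)×4.73 = 86.27 m²; P = b + 2y√(1+z²) = 5.94 + 2×4.73×2.786 = 32.29 m. Hydraulic radius R = A/P = 86.27/32.29 = 2.671 m. Q_A = (1/0.013)·86.27·2.671^(2/3)·√0.0044 = 847.4 m³/s.
Channel B: With bottom width b = 2.72 m and side slope z = 3: A = (b + zy)y = (2.72 + 3×3.41)×3.41 = 44.16 m²; P = b + 2y√(1+z²) = 2.72 + 2×3.41×3.162 = 24.29 m. Hydraulic radius R = A/P = 44.16/24.29 = 1.818 m. Q_B = (1/0.013)·44.16·1.818^(2/3)·√0.0044 = 335.7 m³/s.
Q_A = 847.4 m³/s vs Q_B = 335.7 m³/s, so channel A carries more.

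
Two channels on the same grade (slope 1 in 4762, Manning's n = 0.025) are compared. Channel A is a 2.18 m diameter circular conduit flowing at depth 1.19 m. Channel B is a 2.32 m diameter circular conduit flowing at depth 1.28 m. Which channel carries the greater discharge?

Channel A: For a circular section of diameter D = 2.18 m at depth y = 1.19 m, the central angle is θ = 2 arccos(1 − 2y/D) = 3.325 rad. Then A = (D²/8)(θ − sin θ) = 2.084 m² and P = Dθ/2 = 3.625 m. Hydraulic radius R = A/P = 2.084/3.625 = 0.5749 m. Q_A = (1/0.025)·2.084·0.5749^(2/3)·√0.00021 = 0.8352 m³/s.
Channel B: For a circular section of diameter D = 2.32 m at depth y = 1.28 m, the central angle is θ = 2 arccos(1 − 2y/D) = 3.349 rad. Then A = (D²/8)(θ − sin θ) = 2.392 m² and P = Dθ/2 = 3.885 m. Hydraulic radius R = A/P = 2.392/3.885 = 0.6156 m. Q_B = (1/0.025)·2.392·0.6156^(2/3)·√0.00021 = 1.003 m³/s.
Q_A = 0.8352 m³/s vs Q_B = 1.003 m³/s, so channel B carries more.

channel B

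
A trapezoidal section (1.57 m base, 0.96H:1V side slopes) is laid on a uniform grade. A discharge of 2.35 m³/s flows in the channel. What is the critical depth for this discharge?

y_c = 0.544 m

At critical depth, Q² T / (g A³) = 1, i.e. A³/T = Q²/g = 2.35²/9.81 = 0.5629.
At y = 0.684 m: A³/T = 1.225 — high.
At y = 0.416 m: A³/T = 0.2321 — low.
At y = 0.544 m: A³/T = 0.564 — matches.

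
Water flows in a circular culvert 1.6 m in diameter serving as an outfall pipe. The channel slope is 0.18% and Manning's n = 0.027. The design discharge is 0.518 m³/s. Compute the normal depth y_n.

Manning's equation rearranged: A R^(2/3) = nQ / (1·√S) = 0.027 × 0.518 / (√0.0018) = 0.3297.
Try y = 0.433 m: A R^(2/3) = 0.1748 — short.
Try y = 0.603 m: A R^(2/3) = 0.3296 — ≈ 0.3297.

y_n = 0.603 m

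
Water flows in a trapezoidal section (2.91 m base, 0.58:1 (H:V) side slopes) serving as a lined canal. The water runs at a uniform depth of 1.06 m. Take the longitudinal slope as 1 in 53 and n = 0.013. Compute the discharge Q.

Q = 31 m³/s

With bottom width b = 2.91 m and side slope z = 0.58: A = (b + zy)y = (2.91 + 0.58×1.06)×1.06 = 3.736 m²; P = b + 2y√(1+z²) = 2.91 + 2×1.06×1.156 = 5.361 m.
Hydraulic radius R = A/P = 3.736/5.361 = 0.697 m.
Manning's equation: Q = (1/n) A R^(2/3) S^(1/2) = (1/0.013) × 3.736 × 0.697^(2/3) × 0.01887^(1/2) = 31 m³/s.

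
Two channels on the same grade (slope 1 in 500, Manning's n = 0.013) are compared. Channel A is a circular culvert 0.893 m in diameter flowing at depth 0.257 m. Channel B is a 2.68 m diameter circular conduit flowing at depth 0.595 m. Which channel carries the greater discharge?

channel B

Channel A: For a circular section of diameter D = 0.893 m at depth y = 0.257 m, the central angle is θ = 2 arccos(1 − 2y/D) = 2.265 rad. Then A = (D²/8)(θ − sin θ) = 0.1492 m² and P = Dθ/2 = 1.011 m. Hydraulic radius R = A/P = 0.1492/1.011 = 0.1475 m. Q_A = (1/0.013)·0.1492·0.1475^(2/3)·√0.002 = 0.1432 m³/s.
Channel B: For a circular section of diameter D = 2.68 m at depth y = 0.595 m, the central angle is θ = 2 arccos(1 − 2y/D) = 1.963 rad. Then A = (D²/8)(θ − sin θ) = 0.9322 m² and P = Dθ/2 = 2.63 m. Hydraulic radius R = A/P = 0.9322/2.63 = 0.3545 m. Q_B = (1/0.013)·0.9322·0.3545^(2/3)·√0.002 = 1.606 m³/s.
Q_A = 0.1432 m³/s vs Q_B = 1.606 m³/s, so channel B carries more.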